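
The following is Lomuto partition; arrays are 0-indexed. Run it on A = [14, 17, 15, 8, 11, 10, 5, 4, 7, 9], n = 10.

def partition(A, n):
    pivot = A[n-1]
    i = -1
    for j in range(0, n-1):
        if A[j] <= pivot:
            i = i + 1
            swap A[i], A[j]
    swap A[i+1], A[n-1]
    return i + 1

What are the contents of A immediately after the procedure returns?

pivot = A[9] = 9; i = -1
j=0: A[0]=14 > 9 → no swap
j=1: A[1]=17 > 9 → no swap
j=2: A[2]=15 > 9 → no swap
j=3: A[3]=8 ≤ 9 → i=0, swap A[0],A[3] → [8, 17, 15, 14, 11, 10, 5, 4, 7, 9]
j=4: A[4]=11 > 9 → no swap
j=5: A[5]=10 > 9 → no swap
j=6: A[6]=5 ≤ 9 → i=1, swap A[1],A[6] → [8, 5, 15, 14, 11, 10, 17, 4, 7, 9]
j=7: A[7]=4 ≤ 9 → i=2, swap A[2],A[7] → [8, 5, 4, 14, 11, 10, 17, 15, 7, 9]
j=8: A[8]=7 ≤ 9 → i=3, swap A[3],A[8] → [8, 5, 4, 7, 11, 10, 17, 15, 14, 9]
final swap A[4],A[9] → [8, 5, 4, 7, 9, 10, 17, 15, 14, 11]; return 4

[8, 5, 4, 7, 9, 10, 17, 15, 14, 11]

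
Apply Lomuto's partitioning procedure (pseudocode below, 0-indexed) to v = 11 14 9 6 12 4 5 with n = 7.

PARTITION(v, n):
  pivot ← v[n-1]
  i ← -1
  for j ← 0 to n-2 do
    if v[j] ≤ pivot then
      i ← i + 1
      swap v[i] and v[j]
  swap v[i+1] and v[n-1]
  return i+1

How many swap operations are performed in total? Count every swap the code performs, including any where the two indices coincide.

2

pivot=5, i=-1
j=0: 11>5, skip
j=1: 14>5, skip
j=2: 9>5, skip
j=3: 6>5, skip
j=4: 12>5, skip
j=5: 4≤5, i=0, swap(0,5) ⇒ 4 14 9 6 12 11 5
swap(1,6) ⇒ 4 5 9 6 12 11 14; return 1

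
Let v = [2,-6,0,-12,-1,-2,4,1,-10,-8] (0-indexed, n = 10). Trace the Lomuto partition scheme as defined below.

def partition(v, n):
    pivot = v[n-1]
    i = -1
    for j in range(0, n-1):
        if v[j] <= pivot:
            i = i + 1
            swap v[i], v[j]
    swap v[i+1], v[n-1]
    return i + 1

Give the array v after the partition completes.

pivot = v[9] = -8; i = -1
j=0: v[0]=2 > -8 → no swap
j=1: v[1]=-6 > -8 → no swap
j=2: v[2]=0 > -8 → no swap
j=3: v[3]=-12 ≤ -8 → i=0, swap v[0],v[3] → [-12,-6,0,2,-1,-2,4,1,-10,-8]
j=4: v[4]=-1 > -8 → no swap
j=5: v[5]=-2 > -8 → no swap
j=6: v[6]=4 > -8 → no swap
j=7: v[7]=1 > -8 → no swap
j=8: v[8]=-10 ≤ -8 → i=1, swap v[1],v[8] → [-12,-10,0,2,-1,-2,4,1,-6,-8]
final swap v[2],v[9] → [-12,-10,-8,2,-1,-2,4,1,-6,0]; return 2

[-12,-10,-8,2,-1,-2,4,1,-6,0]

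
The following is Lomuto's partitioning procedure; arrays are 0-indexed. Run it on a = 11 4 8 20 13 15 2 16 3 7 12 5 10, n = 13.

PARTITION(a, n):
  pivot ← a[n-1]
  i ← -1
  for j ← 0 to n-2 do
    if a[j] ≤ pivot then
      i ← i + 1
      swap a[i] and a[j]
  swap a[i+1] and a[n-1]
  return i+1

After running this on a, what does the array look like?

4 8 2 3 7 5 10 16 20 13 12 15 11

pivot = a[12] = 10; i = -1
j=0: a[0]=11 > 10 → no swap
j=1: a[1]=4 ≤ 10 → i=0, swap a[0],a[1] → 4 11 8 20 13 15 2 16 3 7 12 5 10
j=2: a[2]=8 ≤ 10 → i=1, swap a[1],a[2] → 4 8 11 20 13 15 2 16 3 7 12 5 10
j=3: a[3]=20 > 10 → no swap
j=4: a[4]=13 > 10 → no swap
j=5: a[5]=15 > 10 → no swap
j=6: a[6]=2 ≤ 10 → i=2, swap a[2],a[6] → 4 8 2 20 13 15 11 16 3 7 12 5 10
j=7: a[7]=16 > 10 → no swap
j=8: a[8]=3 ≤ 10 → i=3, swap a[3],a[8] → 4 8 2 3 13 15 11 16 20 7 12 5 10
j=9: a[9]=7 ≤ 10 → i=4, swap a[4],a[9] → 4 8 2 3 7 15 11 16 20 13 12 5 10
j=10: a[10]=12 > 10 → no swap
j=11: a[11]=5 ≤ 10 → i=5, swap a[5],a[11] → 4 8 2 3 7 5 11 16 20 13 12 15 10
final swap a[6],a[12] → 4 8 2 3 7 5 10 16 20 13 12 15 11; return 6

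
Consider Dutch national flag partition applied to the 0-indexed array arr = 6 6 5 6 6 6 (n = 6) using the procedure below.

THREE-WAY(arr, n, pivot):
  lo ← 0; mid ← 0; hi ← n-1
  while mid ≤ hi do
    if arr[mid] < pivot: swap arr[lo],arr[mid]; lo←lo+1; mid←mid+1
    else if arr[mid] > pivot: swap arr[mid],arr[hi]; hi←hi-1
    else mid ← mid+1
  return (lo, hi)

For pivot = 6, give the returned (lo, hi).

(1, 5)

pivot = 6; lo=0, mid=0, hi=5
arr[mid]=6=6: mid=1
arr[mid]=6=6: mid=2
arr[mid]=5<6: swap arr[0],arr[2]; lo=1,mid=3 → 5 6 6 6 6 6
arr[mid]=6=6: mid=4
arr[mid]=6=6: mid=5
arr[mid]=6=6: mid=6
end: lo=1, hi=5; arr = 5 6 6 6 6 6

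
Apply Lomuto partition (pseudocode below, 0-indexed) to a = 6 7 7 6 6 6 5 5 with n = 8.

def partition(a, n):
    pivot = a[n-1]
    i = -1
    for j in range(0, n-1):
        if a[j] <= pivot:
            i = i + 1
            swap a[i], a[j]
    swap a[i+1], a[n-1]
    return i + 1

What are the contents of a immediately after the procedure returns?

pivot = a[7] = 5; i = -1
j=0: a[0]=6 > 5 → no swap
j=1: a[1]=7 > 5 → no swap
j=2: a[2]=7 > 5 → no swap
j=3: a[3]=6 > 5 → no swap
j=4: a[4]=6 > 5 → no swap
j=5: a[5]=6 > 5 → no swap
j=6: a[6]=5 ≤ 5 → i=0, swap a[0],a[6] → 5 7 7 6 6 6 6 5
final swap a[1],a[7] → 5 5 7 6 6 6 6 7; return 1

5 5 7 6 6 6 6 7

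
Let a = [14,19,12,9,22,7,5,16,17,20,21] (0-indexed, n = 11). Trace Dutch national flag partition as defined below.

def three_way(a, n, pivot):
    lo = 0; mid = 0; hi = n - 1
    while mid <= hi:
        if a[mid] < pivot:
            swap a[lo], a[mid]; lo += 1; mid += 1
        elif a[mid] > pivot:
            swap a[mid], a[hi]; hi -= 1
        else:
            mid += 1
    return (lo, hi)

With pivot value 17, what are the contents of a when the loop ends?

[14,12,9,16,7,5,17,22,20,21,19]

pivot = 17; lo=0, mid=0, hi=10
a[mid]=14<17: swap a[0],a[0]; lo=1,mid=1 → [14,19,12,9,22,7,5,16,17,20,21]
a[mid]=19>17: swap a[1],a[10]; hi=9 → [14,21,12,9,22,7,5,16,17,20,19]
a[mid]=21>17: swap a[1],a[9]; hi=8 → [14,20,12,9,22,7,5,16,17,21,19]
a[mid]=20>17: swap a[1],a[8]; hi=7 → [14,17,12,9,22,7,5,16,20,21,19]
a[mid]=17=17: mid=2
a[mid]=12<17: swap a[1],a[2]; lo=2,mid=3 → [14,12,17,9,22,7,5,16,20,21,19]
a[mid]=9<17: swap a[2],a[3]; lo=3,mid=4 → [14,12,9,17,22,7,5,16,20,21,19]
a[mid]=22>17: swap a[4],a[7]; hi=6 → [14,12,9,17,16,7,5,22,20,21,19]
a[mid]=16<17: swap a[3],a[4]; lo=4,mid=5 → [14,12,9,16,17,7,5,22,20,21,19]
a[mid]=7<17: swap a[4],a[5]; lo=5,mid=6 → [14,12,9,16,7,17,5,22,20,21,19]
a[mid]=5<17: swap a[5],a[6]; lo=6,mid=7 → [14,12,9,16,7,5,17,22,20,21,19]
end: lo=6, hi=6; a = [14,12,9,16,7,5,17,22,20,21,19]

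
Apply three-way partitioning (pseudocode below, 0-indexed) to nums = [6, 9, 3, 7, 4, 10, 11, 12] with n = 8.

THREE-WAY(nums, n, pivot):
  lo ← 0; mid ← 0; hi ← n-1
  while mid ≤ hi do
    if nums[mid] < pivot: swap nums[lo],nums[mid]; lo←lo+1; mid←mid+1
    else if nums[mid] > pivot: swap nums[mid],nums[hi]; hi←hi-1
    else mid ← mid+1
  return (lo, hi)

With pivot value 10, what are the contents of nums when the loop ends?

[6, 9, 3, 7, 4, 10, 12, 11]

pivot = 10; lo=0, mid=0, hi=7
nums[mid]=6<10: swap nums[0],nums[0]; lo=1,mid=1 → [6, 9, 3, 7, 4, 10, 11, 12]
nums[mid]=9<10: swap nums[1],nums[1]; lo=2,mid=2 → [6, 9, 3, 7, 4, 10, 11, 12]
nums[mid]=3<10: swap nums[2],nums[2]; lo=3,mid=3 → [6, 9, 3, 7, 4, 10, 11, 12]
nums[mid]=7<10: swap nums[3],nums[3]; lo=4,mid=4 → [6, 9, 3, 7, 4, 10, 11, 12]
nums[mid]=4<10: swap nums[4],nums[4]; lo=5,mid=5 → [6, 9, 3, 7, 4, 10, 11, 12]
nums[mid]=10=10: mid=6
nums[mid]=11>10: swap nums[6],nums[7]; hi=6 → [6, 9, 3, 7, 4, 10, 12, 11]
nums[mid]=12>10: swap nums[6],nums[6]; hi=5 → [6, 9, 3, 7, 4, 10, 12, 11]
end: lo=5, hi=5; nums = [6, 9, 3, 7, 4, 10, 12, 11]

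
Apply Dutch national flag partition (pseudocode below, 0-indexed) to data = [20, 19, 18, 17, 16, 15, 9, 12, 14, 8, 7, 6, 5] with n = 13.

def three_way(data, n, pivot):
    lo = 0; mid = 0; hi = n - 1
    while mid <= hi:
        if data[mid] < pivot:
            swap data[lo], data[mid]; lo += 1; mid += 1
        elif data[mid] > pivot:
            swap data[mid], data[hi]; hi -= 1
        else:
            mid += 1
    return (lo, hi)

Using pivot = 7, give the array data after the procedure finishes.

lo=0 mid=0 hi=12
20>7: swap(0,12), hi=11 ⇒ [5, 19, 18, 17, 16, 15, 9, 12, 14, 8, 7, 6, 20]
5<7: swap(0,0), lo=1 mid=1 ⇒ [5, 19, 18, 17, 16, 15, 9, 12, 14, 8, 7, 6, 20]
19>7: swap(1,11), hi=10 ⇒ [5, 6, 18, 17, 16, 15, 9, 12, 14, 8, 7, 19, 20]
6<7: swap(1,1), lo=2 mid=2 ⇒ [5, 6, 18, 17, 16, 15, 9, 12, 14, 8, 7, 19, 20]
18>7: swap(2,10), hi=9 ⇒ [5, 6, 7, 17, 16, 15, 9, 12, 14, 8, 18, 19, 20]
7=7: mid=3
17>7: swap(3,9), hi=8 ⇒ [5, 6, 7, 8, 16, 15, 9, 12, 14, 17, 18, 19, 20]
8>7: swap(3,8), hi=7 ⇒ [5, 6, 7, 14, 16, 15, 9, 12, 8, 17, 18, 19, 20]
14>7: swap(3,7), hi=6 ⇒ [5, 6, 7, 12, 16, 15, 9, 14, 8, 17, 18, 19, 20]
12>7: swap(3,6), hi=5 ⇒ [5, 6, 7, 9, 16, 15, 12, 14, 8, 17, 18, 19, 20]
9>7: swap(3,5), hi=4 ⇒ [5, 6, 7, 15, 16, 9, 12, 14, 8, 17, 18, 19, 20]
15>7: swap(3,4), hi=3 ⇒ [5, 6, 7, 16, 15, 9, 12, 14, 8, 17, 18, 19, 20]
16>7: swap(3,3), hi=2 ⇒ [5, 6, 7, 16, 15, 9, 12, 14, 8, 17, 18, 19, 20]
done. lo=2 hi=2; data=[5, 6, 7, 16, 15, 9, 12, 14, 8, 17, 18, 19, 20]

[5, 6, 7, 16, 15, 9, 12, 14, 8, 17, 18, 19, 20]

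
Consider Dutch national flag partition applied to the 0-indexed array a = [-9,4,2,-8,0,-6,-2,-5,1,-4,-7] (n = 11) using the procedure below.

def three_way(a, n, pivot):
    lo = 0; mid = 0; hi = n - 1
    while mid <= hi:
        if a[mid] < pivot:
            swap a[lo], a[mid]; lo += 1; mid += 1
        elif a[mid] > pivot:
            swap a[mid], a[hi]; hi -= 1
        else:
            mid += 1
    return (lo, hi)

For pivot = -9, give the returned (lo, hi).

pivot = -9; lo=0, mid=0, hi=10
a[mid]=-9=-9: mid=1
a[mid]=4>-9: swap a[1],a[10]; hi=9 → [-9,-7,2,-8,0,-6,-2,-5,1,-4,4]
a[mid]=-7>-9: swap a[1],a[9]; hi=8 → [-9,-4,2,-8,0,-6,-2,-5,1,-7,4]
a[mid]=-4>-9: swap a[1],a[8]; hi=7 → [-9,1,2,-8,0,-6,-2,-5,-4,-7,4]
a[mid]=1>-9: swap a[1],a[7]; hi=6 → [-9,-5,2,-8,0,-6,-2,1,-4,-7,4]
a[mid]=-5>-9: swap a[1],a[6]; hi=5 → [-9,-2,2,-8,0,-6,-5,1,-4,-7,4]
a[mid]=-2>-9: swap a[1],a[5]; hi=4 → [-9,-6,2,-8,0,-2,-5,1,-4,-7,4]
a[mid]=-6>-9: swap a[1],a[4]; hi=3 → [-9,0,2,-8,-6,-2,-5,1,-4,-7,4]
a[mid]=0>-9: swap a[1],a[3]; hi=2 → [-9,-8,2,0,-6,-2,-5,1,-4,-7,4]
a[mid]=-8>-9: swap a[1],a[2]; hi=1 → [-9,2,-8,0,-6,-2,-5,1,-4,-7,4]
a[mid]=2>-9: swap a[1],a[1]; hi=0 → [-9,2,-8,0,-6,-2,-5,1,-4,-7,4]
end: lo=0, hi=0; a = [-9,2,-8,0,-6,-2,-5,1,-4,-7,4]

(0, 0)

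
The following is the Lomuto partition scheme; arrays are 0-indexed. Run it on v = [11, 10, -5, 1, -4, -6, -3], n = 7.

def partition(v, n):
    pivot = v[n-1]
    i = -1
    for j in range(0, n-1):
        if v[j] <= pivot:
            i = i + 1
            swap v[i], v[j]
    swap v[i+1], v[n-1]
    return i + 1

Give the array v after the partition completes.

pivot=-3, i=-1
j=0: 11>-3, skip
j=1: 10>-3, skip
j=2: -5≤-3, i=0, swap(0,2) ⇒ [-5, 10, 11, 1, -4, -6, -3]
j=3: 1>-3, skip
j=4: -4≤-3, i=1, swap(1,4) ⇒ [-5, -4, 11, 1, 10, -6, -3]
j=5: -6≤-3, i=2, swap(2,5) ⇒ [-5, -4, -6, 1, 10, 11, -3]
swap(3,6) ⇒ [-5, -4, -6, -3, 10, 11, 1]; return 3

[-5, -4, -6, -3, 10, 11, 1]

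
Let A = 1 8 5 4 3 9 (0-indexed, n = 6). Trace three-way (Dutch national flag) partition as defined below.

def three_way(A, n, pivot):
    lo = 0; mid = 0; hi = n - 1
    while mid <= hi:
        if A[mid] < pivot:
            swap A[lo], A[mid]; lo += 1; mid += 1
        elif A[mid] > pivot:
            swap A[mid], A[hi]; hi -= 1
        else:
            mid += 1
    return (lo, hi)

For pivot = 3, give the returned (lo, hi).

pivot = 3; lo=0, mid=0, hi=5
A[mid]=1<3: swap A[0],A[0]; lo=1,mid=1 → 1 8 5 4 3 9
A[mid]=8>3: swap A[1],A[5]; hi=4 → 1 9 5 4 3 8
A[mid]=9>3: swap A[1],A[4]; hi=3 → 1 3 5 4 9 8
A[mid]=3=3: mid=2
A[mid]=5>3: swap A[2],A[3]; hi=2 → 1 3 4 5 9 8
A[mid]=4>3: swap A[2],A[2]; hi=1 → 1 3 4 5 9 8
end: lo=1, hi=1; A = 1 3 4 5 9 8

(1, 1)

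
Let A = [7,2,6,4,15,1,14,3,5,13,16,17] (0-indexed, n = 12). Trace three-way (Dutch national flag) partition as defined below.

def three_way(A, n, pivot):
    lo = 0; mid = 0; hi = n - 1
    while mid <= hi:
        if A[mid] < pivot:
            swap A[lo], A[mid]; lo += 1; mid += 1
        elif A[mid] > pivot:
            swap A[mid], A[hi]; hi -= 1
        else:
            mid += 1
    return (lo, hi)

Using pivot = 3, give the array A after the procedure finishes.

[2,1,3,15,4,14,6,5,13,16,17,7]

lo=0 mid=0 hi=11
7>3: swap(0,11), hi=10 ⇒ [17,2,6,4,15,1,14,3,5,13,16,7]
17>3: swap(0,10), hi=9 ⇒ [16,2,6,4,15,1,14,3,5,13,17,7]
16>3: swap(0,9), hi=8 ⇒ [13,2,6,4,15,1,14,3,5,16,17,7]
13>3: swap(0,8), hi=7 ⇒ [5,2,6,4,15,1,14,3,13,16,17,7]
5>3: swap(0,7), hi=6 ⇒ [3,2,6,4,15,1,14,5,13,16,17,7]
3=3: mid=1
2<3: swap(0,1), lo=1 mid=2 ⇒ [2,3,6,4,15,1,14,5,13,16,17,7]
6>3: swap(2,6), hi=5 ⇒ [2,3,14,4,15,1,6,5,13,16,17,7]
14>3: swap(2,5), hi=4 ⇒ [2,3,1,4,15,14,6,5,13,16,17,7]
1<3: swap(1,2), lo=2 mid=3 ⇒ [2,1,3,4,15,14,6,5,13,16,17,7]
4>3: swap(3,4), hi=3 ⇒ [2,1,3,15,4,14,6,5,13,16,17,7]
15>3: swap(3,3), hi=2 ⇒ [2,1,3,15,4,14,6,5,13,16,17,7]
done. lo=2 hi=2; A=[2,1,3,15,4,14,6,5,13,16,17,7]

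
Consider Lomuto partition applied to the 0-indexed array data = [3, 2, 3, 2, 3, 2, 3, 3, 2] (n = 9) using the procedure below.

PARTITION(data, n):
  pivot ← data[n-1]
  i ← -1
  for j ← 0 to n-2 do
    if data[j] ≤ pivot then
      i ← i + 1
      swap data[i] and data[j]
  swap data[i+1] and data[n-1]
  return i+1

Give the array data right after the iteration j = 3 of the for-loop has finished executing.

pivot=2, i=-1
j=0: 3>2, skip
j=1: 2≤2, i=0, swap(0,1) ⇒ [2, 3, 3, 2, 3, 2, 3, 3, 2]
j=2: 3>2, skip
j=3: 2≤2, i=1, swap(1,3) ⇒ [2, 2, 3, 3, 3, 2, 3, 3, 2]
(after j=3) data = [2, 2, 3, 3, 3, 2, 3, 3, 2]

[2, 2, 3, 3, 3, 2, 3, 3, 2]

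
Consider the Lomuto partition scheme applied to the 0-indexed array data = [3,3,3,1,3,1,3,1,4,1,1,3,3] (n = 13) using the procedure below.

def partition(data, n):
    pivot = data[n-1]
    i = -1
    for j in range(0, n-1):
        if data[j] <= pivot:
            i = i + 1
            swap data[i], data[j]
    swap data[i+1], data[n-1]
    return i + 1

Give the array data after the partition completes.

pivot=3, i=-1
j=0: 3≤3, i=0, swap(0,0) ⇒ [3,3,3,1,3,1,3,1,4,1,1,3,3]
j=1: 3≤3, i=1, swap(1,1) ⇒ [3,3,3,1,3,1,3,1,4,1,1,3,3]
j=2: 3≤3, i=2, swap(2,2) ⇒ [3,3,3,1,3,1,3,1,4,1,1,3,3]
j=3: 1≤3, i=3, swap(3,3) ⇒ [3,3,3,1,3,1,3,1,4,1,1,3,3]
j=4: 3≤3, i=4, swap(4,4) ⇒ [3,3,3,1,3,1,3,1,4,1,1,3,3]
j=5: 1≤3, i=5, swap(5,5) ⇒ [3,3,3,1,3,1,3,1,4,1,1,3,3]
j=6: 3≤3, i=6, swap(6,6) ⇒ [3,3,3,1,3,1,3,1,4,1,1,3,3]
j=7: 1≤3, i=7, swap(7,7) ⇒ [3,3,3,1,3,1,3,1,4,1,1,3,3]
j=8: 4>3, skip
j=9: 1≤3, i=8, swap(8,9) ⇒ [3,3,3,1,3,1,3,1,1,4,1,3,3]
j=10: 1≤3, i=9, swap(9,10) ⇒ [3,3,3,1,3,1,3,1,1,1,4,3,3]
j=11: 3≤3, i=10, swap(10,11) ⇒ [3,3,3,1,3,1,3,1,1,1,3,4,3]
swap(11,12) ⇒ [3,3,3,1,3,1,3,1,1,1,3,3,4]; return 11

[3,3,3,1,3,1,3,1,1,1,3,3,4]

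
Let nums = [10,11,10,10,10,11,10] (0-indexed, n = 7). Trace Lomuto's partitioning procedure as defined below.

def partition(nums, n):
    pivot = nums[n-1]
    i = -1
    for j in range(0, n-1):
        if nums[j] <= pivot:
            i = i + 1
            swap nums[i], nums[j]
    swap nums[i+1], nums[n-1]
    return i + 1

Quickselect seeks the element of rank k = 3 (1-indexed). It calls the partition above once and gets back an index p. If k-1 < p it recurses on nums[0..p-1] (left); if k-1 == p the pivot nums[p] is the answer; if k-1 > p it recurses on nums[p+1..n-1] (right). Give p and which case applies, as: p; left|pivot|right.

4; left

pivot = nums[6] = 10; i = -1
j=0: nums[0]=10 ≤ 10 → i=0, swap nums[0],nums[0] (no change) → [10,11,10,10,10,11,10]
j=1: nums[1]=11 > 10 → no swap
j=2: nums[2]=10 ≤ 10 → i=1, swap nums[1],nums[2] → [10,10,11,10,10,11,10]
j=3: nums[3]=10 ≤ 10 → i=2, swap nums[2],nums[3] → [10,10,10,11,10,11,10]
j=4: nums[4]=10 ≤ 10 → i=3, swap nums[3],nums[4] → [10,10,10,10,11,11,10]
j=5: nums[5]=11 > 10 → no swap
final swap nums[4],nums[6] → [10,10,10,10,10,11,11]; return 4
p = 4; k-1 = 2 < 4 ⇒ left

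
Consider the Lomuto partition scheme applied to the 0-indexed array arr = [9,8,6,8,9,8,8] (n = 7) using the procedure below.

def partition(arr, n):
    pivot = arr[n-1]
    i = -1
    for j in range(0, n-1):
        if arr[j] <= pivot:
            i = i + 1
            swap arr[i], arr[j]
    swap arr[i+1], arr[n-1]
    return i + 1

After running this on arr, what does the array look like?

pivot = arr[6] = 8; i = -1
j=0: arr[0]=9 > 8 → no swap
j=1: arr[1]=8 ≤ 8 → i=0, swap arr[0],arr[1] → [8,9,6,8,9,8,8]
j=2: arr[2]=6 ≤ 8 → i=1, swap arr[1],arr[2] → [8,6,9,8,9,8,8]
j=3: arr[3]=8 ≤ 8 → i=2, swap arr[2],arr[3] → [8,6,8,9,9,8,8]
j=4: arr[4]=9 > 8 → no swap
j=5: arr[5]=8 ≤ 8 → i=3, swap arr[3],arr[5] → [8,6,8,8,9,9,8]
final swap arr[4],arr[6] → [8,6,8,8,8,9,9]; return 4

[8,6,8,8,8,9,9]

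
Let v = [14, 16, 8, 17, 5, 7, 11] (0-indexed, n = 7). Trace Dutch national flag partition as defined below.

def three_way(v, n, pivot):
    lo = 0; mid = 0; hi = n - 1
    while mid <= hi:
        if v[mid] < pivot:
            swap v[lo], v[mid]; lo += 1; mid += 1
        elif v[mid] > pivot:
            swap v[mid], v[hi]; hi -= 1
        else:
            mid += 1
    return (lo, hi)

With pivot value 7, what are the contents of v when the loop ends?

[5, 7, 17, 8, 16, 11, 14]

pivot = 7; lo=0, mid=0, hi=6
v[mid]=14>7: swap v[0],v[6]; hi=5 → [11, 16, 8, 17, 5, 7, 14]
v[mid]=11>7: swap v[0],v[5]; hi=4 → [7, 16, 8, 17, 5, 11, 14]
v[mid]=7=7: mid=1
v[mid]=16>7: swap v[1],v[4]; hi=3 → [7, 5, 8, 17, 16, 11, 14]
v[mid]=5<7: swap v[0],v[1]; lo=1,mid=2 → [5, 7, 8, 17, 16, 11, 14]
v[mid]=8>7: swap v[2],v[3]; hi=2 → [5, 7, 17, 8, 16, 11, 14]
v[mid]=17>7: swap v[2],v[2]; hi=1 → [5, 7, 17, 8, 16, 11, 14]
end: lo=1, hi=1; v = [5, 7, 17, 8, 16, 11, 14]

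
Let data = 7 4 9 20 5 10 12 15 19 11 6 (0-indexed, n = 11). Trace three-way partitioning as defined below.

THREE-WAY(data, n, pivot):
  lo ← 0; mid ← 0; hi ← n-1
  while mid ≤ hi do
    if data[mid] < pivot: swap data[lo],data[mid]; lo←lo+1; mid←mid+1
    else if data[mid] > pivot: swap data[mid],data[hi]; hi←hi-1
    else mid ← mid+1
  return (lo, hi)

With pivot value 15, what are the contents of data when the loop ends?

pivot = 15; lo=0, mid=0, hi=10
data[mid]=7<15: swap data[0],data[0]; lo=1,mid=1 → 7 4 9 20 5 10 12 15 19 11 6
data[mid]=4<15: swap data[1],data[1]; lo=2,mid=2 → 7 4 9 20 5 10 12 15 19 11 6
data[mid]=9<15: swap data[2],data[2]; lo=3,mid=3 → 7 4 9 20 5 10 12 15 19 11 6
data[mid]=20>15: swap data[3],data[10]; hi=9 → 7 4 9 6 5 10 12 15 19 11 20
data[mid]=6<15: swap data[3],data[3]; lo=4,mid=4 → 7 4 9 6 5 10 12 15 19 11 20
data[mid]=5<15: swap data[4],data[4]; lo=5,mid=5 → 7 4 9 6 5 10 12 15 19 11 20
data[mid]=10<15: swap data[5],data[5]; lo=6,mid=6 → 7 4 9 6 5 10 12 15 19 11 20
data[mid]=12<15: swap data[6],data[6]; lo=7,mid=7 → 7 4 9 6 5 10 12 15 19 11 20
data[mid]=15=15: mid=8
data[mid]=19>15: swap data[8],data[9]; hi=8 → 7 4 9 6 5 10 12 15 11 19 20
data[mid]=11<15: swap data[7],data[8]; lo=8,mid=9 → 7 4 9 6 5 10 12 11 15 19 20
end: lo=8, hi=8; data = 7 4 9 6 5 10 12 11 15 19 20

7 4 9 6 5 10 12 11 15 19 20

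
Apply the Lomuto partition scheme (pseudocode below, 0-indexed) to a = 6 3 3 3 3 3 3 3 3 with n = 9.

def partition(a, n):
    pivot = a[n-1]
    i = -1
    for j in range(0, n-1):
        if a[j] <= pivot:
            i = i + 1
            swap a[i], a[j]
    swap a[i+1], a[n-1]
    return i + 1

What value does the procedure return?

pivot=3, i=-1
j=0: 6>3, skip
j=1: 3≤3, i=0, swap(0,1) ⇒ 3 6 3 3 3 3 3 3 3
j=2: 3≤3, i=1, swap(1,2) ⇒ 3 3 6 3 3 3 3 3 3
j=3: 3≤3, i=2, swap(2,3) ⇒ 3 3 3 6 3 3 3 3 3
j=4: 3≤3, i=3, swap(3,4) ⇒ 3 3 3 3 6 3 3 3 3
j=5: 3≤3, i=4, swap(4,5) ⇒ 3 3 3 3 3 6 3 3 3
j=6: 3≤3, i=5, swap(5,6) ⇒ 3 3 3 3 3 3 6 3 3
j=7: 3≤3, i=6, swap(6,7) ⇒ 3 3 3 3 3 3 3 6 3
swap(7,8) ⇒ 3 3 3 3 3 3 3 3 6; return 7

7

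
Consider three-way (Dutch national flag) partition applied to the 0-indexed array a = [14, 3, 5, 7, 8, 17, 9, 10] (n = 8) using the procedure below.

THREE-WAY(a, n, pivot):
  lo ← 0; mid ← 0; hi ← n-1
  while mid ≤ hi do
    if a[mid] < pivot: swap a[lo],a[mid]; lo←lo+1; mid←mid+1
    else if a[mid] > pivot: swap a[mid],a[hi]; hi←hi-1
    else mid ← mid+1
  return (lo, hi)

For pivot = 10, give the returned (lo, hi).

pivot = 10; lo=0, mid=0, hi=7
a[mid]=14>10: swap a[0],a[7]; hi=6 → [10, 3, 5, 7, 8, 17, 9, 14]
a[mid]=10=10: mid=1
a[mid]=3<10: swap a[0],a[1]; lo=1,mid=2 → [3, 10, 5, 7, 8, 17, 9, 14]
a[mid]=5<10: swap a[1],a[2]; lo=2,mid=3 → [3, 5, 10, 7, 8, 17, 9, 14]
a[mid]=7<10: swap a[2],a[3]; lo=3,mid=4 → [3, 5, 7, 10, 8, 17, 9, 14]
a[mid]=8<10: swap a[3],a[4]; lo=4,mid=5 → [3, 5, 7, 8, 10, 17, 9, 14]
a[mid]=17>10: swap a[5],a[6]; hi=5 → [3, 5, 7, 8, 10, 9, 17, 14]
a[mid]=9<10: swap a[4],a[5]; lo=5,mid=6 → [3, 5, 7, 8, 9, 10, 17, 14]
end: lo=5, hi=5; a = [3, 5, 7, 8, 9, 10, 17, 14]

(5, 5)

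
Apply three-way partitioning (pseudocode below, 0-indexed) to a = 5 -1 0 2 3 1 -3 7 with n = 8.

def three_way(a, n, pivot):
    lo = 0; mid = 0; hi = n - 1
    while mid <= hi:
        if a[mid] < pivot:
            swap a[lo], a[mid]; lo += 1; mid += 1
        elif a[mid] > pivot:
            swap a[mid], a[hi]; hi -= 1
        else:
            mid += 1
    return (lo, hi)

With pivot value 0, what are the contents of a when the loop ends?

-3 -1 0 3 1 2 7 5

pivot = 0; lo=0, mid=0, hi=7
a[mid]=5>0: swap a[0],a[7]; hi=6 → 7 -1 0 2 3 1 -3 5
a[mid]=7>0: swap a[0],a[6]; hi=5 → -3 -1 0 2 3 1 7 5
a[mid]=-3<0: swap a[0],a[0]; lo=1,mid=1 → -3 -1 0 2 3 1 7 5
a[mid]=-1<0: swap a[1],a[1]; lo=2,mid=2 → -3 -1 0 2 3 1 7 5
a[mid]=0=0: mid=3
a[mid]=2>0: swap a[3],a[5]; hi=4 → -3 -1 0 1 3 2 7 5
a[mid]=1>0: swap a[3],a[4]; hi=3 → -3 -1 0 3 1 2 7 5
a[mid]=3>0: swap a[3],a[3]; hi=2 → -3 -1 0 3 1 2 7 5
end: lo=2, hi=2; a = -3 -1 0 3 1 2 7 5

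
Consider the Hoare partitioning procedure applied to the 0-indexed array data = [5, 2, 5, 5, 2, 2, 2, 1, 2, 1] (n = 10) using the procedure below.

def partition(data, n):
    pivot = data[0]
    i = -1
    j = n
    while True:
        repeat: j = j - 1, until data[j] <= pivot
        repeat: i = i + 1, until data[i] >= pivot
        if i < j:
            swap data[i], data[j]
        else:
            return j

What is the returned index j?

6

pivot=5
j stops at 9 (1), i stops at 0 (5); swap ⇒ [1, 2, 5, 5, 2, 2, 2, 1, 2, 5]
j stops at 8 (2), i stops at 2 (5); swap ⇒ [1, 2, 2, 5, 2, 2, 2, 1, 5, 5]
j stops at 7 (1), i stops at 3 (5); swap ⇒ [1, 2, 2, 1, 2, 2, 2, 5, 5, 5]
j stops at 6, i stops at 7; i≥j ⇒ return 6. data=[1, 2, 2, 1, 2, 2, 2, 5, 5, 5]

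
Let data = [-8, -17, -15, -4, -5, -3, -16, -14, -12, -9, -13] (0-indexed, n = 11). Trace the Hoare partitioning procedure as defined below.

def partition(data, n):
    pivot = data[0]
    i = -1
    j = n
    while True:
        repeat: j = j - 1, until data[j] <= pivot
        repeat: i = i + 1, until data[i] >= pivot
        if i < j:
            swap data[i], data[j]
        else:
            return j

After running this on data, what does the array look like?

pivot = data[0] = -8; i = -1, j = 11
j→10 (data[10]=-13≤-8), i→0 (data[0]=-8≥-8); i<j, swap → [-13, -17, -15, -4, -5, -3, -16, -14, -12, -9, -8]
j→9 (data[9]=-9≤-8), i→3 (data[3]=-4≥-8); i<j, swap → [-13, -17, -15, -9, -5, -3, -16, -14, -12, -4, -8]
j→8 (data[8]=-12≤-8), i→4 (data[4]=-5≥-8); i<j, swap → [-13, -17, -15, -9, -12, -3, -16, -14, -5, -4, -8]
j→7 (data[7]=-14≤-8), i→5 (data[5]=-3≥-8); i<j, swap → [-13, -17, -15, -9, -12, -14, -16, -3, -5, -4, -8]
j→6, i→7; i≥j, return j=6. data = [-13, -17, -15, -9, -12, -14, -16, -3, -5, -4, -8]

[-13, -17, -15, -9, -12, -14, -16, -3, -5, -4, -8]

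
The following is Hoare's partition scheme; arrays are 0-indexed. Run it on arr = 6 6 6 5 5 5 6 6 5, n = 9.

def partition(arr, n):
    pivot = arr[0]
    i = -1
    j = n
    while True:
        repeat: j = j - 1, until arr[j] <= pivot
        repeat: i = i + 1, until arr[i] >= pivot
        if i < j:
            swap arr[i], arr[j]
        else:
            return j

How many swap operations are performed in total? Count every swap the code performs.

pivot=6
j stops at 8 (5), i stops at 0 (6); swap ⇒ 5 6 6 5 5 5 6 6 6
j stops at 7 (6), i stops at 1 (6); swap ⇒ 5 6 6 5 5 5 6 6 6
j stops at 6 (6), i stops at 2 (6); swap ⇒ 5 6 6 5 5 5 6 6 6
j stops at 5, i stops at 6; i≥j ⇒ return 5. arr=5 6 6 5 5 5 6 6 6

3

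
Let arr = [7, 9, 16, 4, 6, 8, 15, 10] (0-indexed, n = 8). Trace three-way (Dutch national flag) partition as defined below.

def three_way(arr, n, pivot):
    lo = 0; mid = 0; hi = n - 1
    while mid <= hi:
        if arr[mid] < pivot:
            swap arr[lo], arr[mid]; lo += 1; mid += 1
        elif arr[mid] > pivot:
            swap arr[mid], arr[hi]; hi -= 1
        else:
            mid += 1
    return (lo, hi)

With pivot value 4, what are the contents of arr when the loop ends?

[4, 16, 9, 6, 8, 15, 10, 7]

lo=0 mid=0 hi=7
7>4: swap(0,7), hi=6 ⇒ [10, 9, 16, 4, 6, 8, 15, 7]
10>4: swap(0,6), hi=5 ⇒ [15, 9, 16, 4, 6, 8, 10, 7]
15>4: swap(0,5), hi=4 ⇒ [8, 9, 16, 4, 6, 15, 10, 7]
8>4: swap(0,4), hi=3 ⇒ [6, 9, 16, 4, 8, 15, 10, 7]
6>4: swap(0,3), hi=2 ⇒ [4, 9, 16, 6, 8, 15, 10, 7]
4=4: mid=1
9>4: swap(1,2), hi=1 ⇒ [4, 16, 9, 6, 8, 15, 10, 7]
16>4: swap(1,1), hi=0 ⇒ [4, 16, 9, 6, 8, 15, 10, 7]
done. lo=0 hi=0; arr=[4, 16, 9, 6, 8, 15, 10, 7]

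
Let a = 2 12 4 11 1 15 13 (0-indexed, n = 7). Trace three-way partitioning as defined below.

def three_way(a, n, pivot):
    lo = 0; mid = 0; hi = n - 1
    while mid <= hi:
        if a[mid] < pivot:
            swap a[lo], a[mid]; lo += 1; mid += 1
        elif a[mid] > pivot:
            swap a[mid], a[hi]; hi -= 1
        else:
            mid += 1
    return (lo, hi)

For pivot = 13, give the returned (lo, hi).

pivot = 13; lo=0, mid=0, hi=6
a[mid]=2<13: swap a[0],a[0]; lo=1,mid=1 → 2 12 4 11 1 15 13
a[mid]=12<13: swap a[1],a[1]; lo=2,mid=2 → 2 12 4 11 1 15 13
a[mid]=4<13: swap a[2],a[2]; lo=3,mid=3 → 2 12 4 11 1 15 13
a[mid]=11<13: swap a[3],a[3]; lo=4,mid=4 → 2 12 4 11 1 15 13
a[mid]=1<13: swap a[4],a[4]; lo=5,mid=5 → 2 12 4 11 1 15 13
a[mid]=15>13: swap a[5],a[6]; hi=5 → 2 12 4 11 1 13 15
a[mid]=13=13: mid=6
end: lo=5, hi=5; a = 2 12 4 11 1 13 15

(5, 5)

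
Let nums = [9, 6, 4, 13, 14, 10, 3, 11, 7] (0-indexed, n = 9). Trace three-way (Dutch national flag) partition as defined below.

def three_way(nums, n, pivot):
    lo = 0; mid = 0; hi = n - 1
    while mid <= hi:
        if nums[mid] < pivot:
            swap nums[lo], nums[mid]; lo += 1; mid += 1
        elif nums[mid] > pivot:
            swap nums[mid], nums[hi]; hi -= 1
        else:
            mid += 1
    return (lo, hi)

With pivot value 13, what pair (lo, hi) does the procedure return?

(7, 7)

pivot = 13; lo=0, mid=0, hi=8
nums[mid]=9<13: swap nums[0],nums[0]; lo=1,mid=1 → [9, 6, 4, 13, 14, 10, 3, 11, 7]
nums[mid]=6<13: swap nums[1],nums[1]; lo=2,mid=2 → [9, 6, 4, 13, 14, 10, 3, 11, 7]
nums[mid]=4<13: swap nums[2],nums[2]; lo=3,mid=3 → [9, 6, 4, 13, 14, 10, 3, 11, 7]
nums[mid]=13=13: mid=4
nums[mid]=14>13: swap nums[4],nums[8]; hi=7 → [9, 6, 4, 13, 7, 10, 3, 11, 14]
nums[mid]=7<13: swap nums[3],nums[4]; lo=4,mid=5 → [9, 6, 4, 7, 13, 10, 3, 11, 14]
nums[mid]=10<13: swap nums[4],nums[5]; lo=5,mid=6 → [9, 6, 4, 7, 10, 13, 3, 11, 14]
nums[mid]=3<13: swap nums[5],nums[6]; lo=6,mid=7 → [9, 6, 4, 7, 10, 3, 13, 11, 14]
nums[mid]=11<13: swap nums[6],nums[7]; lo=7,mid=8 → [9, 6, 4, 7, 10, 3, 11, 13, 14]
end: lo=7, hi=7; nums = [9, 6, 4, 7, 10, 3, 11, 13, 14]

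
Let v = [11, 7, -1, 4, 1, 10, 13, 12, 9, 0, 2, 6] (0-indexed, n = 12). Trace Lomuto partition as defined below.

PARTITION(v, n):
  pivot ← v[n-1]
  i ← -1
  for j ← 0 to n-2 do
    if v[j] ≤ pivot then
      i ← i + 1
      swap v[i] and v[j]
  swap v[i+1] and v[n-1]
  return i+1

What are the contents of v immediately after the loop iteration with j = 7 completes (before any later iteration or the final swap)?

[-1, 4, 1, 7, 11, 10, 13, 12, 9, 0, 2, 6]

pivot=6, i=-1
j=0: 11>6, skip
j=1: 7>6, skip
j=2: -1≤6, i=0, swap(0,2) ⇒ [-1, 7, 11, 4, 1, 10, 13, 12, 9, 0, 2, 6]
j=3: 4≤6, i=1, swap(1,3) ⇒ [-1, 4, 11, 7, 1, 10, 13, 12, 9, 0, 2, 6]
j=4: 1≤6, i=2, swap(2,4) ⇒ [-1, 4, 1, 7, 11, 10, 13, 12, 9, 0, 2, 6]
j=5: 10>6, skip
j=6: 13>6, skip
j=7: 12>6, skip
(after j=7) v = [-1, 4, 1, 7, 11, 10, 13, 12, 9, 0, 2, 6]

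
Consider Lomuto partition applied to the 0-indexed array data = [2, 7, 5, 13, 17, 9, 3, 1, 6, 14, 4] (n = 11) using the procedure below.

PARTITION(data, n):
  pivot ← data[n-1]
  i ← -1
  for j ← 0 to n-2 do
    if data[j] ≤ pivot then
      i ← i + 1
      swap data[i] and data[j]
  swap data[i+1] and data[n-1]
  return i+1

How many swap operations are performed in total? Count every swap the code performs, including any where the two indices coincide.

pivot = data[10] = 4; i = -1
j=0: data[0]=2 ≤ 4 → i=0, swap data[0],data[0] (no change) → [2, 7, 5, 13, 17, 9, 3, 1, 6, 14, 4]
j=1: data[1]=7 > 4 → no swap
j=2: data[2]=5 > 4 → no swap
j=3: data[3]=13 > 4 → no swap
j=4: data[4]=17 > 4 → no swap
j=5: data[5]=9 > 4 → no swap
j=6: data[6]=3 ≤ 4 → i=1, swap data[1],data[6] → [2, 3, 5, 13, 17, 9, 7, 1, 6, 14, 4]
j=7: data[7]=1 ≤ 4 → i=2, swap data[2],data[7] → [2, 3, 1, 13, 17, 9, 7, 5, 6, 14, 4]
j=8: data[8]=6 > 4 → no swap
j=9: data[9]=14 > 4 → no swap
final swap data[3],data[10] → [2, 3, 1, 4, 17, 9, 7, 5, 6, 14, 13]; return 3

4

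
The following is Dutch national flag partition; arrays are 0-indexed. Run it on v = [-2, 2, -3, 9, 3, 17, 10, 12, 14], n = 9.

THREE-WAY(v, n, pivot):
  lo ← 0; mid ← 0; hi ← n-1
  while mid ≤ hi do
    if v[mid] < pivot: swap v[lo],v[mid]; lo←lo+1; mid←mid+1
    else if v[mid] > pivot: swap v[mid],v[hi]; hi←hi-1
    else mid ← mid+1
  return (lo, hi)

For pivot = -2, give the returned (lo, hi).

(1, 1)

pivot = -2; lo=0, mid=0, hi=8
v[mid]=-2=-2: mid=1
v[mid]=2>-2: swap v[1],v[8]; hi=7 → [-2, 14, -3, 9, 3, 17, 10, 12, 2]
v[mid]=14>-2: swap v[1],v[7]; hi=6 → [-2, 12, -3, 9, 3, 17, 10, 14, 2]
v[mid]=12>-2: swap v[1],v[6]; hi=5 → [-2, 10, -3, 9, 3, 17, 12, 14, 2]
v[mid]=10>-2: swap v[1],v[5]; hi=4 → [-2, 17, -3, 9, 3, 10, 12, 14, 2]
v[mid]=17>-2: swap v[1],v[4]; hi=3 → [-2, 3, -3, 9, 17, 10, 12, 14, 2]
v[mid]=3>-2: swap v[1],v[3]; hi=2 → [-2, 9, -3, 3, 17, 10, 12, 14, 2]
v[mid]=9>-2: swap v[1],v[2]; hi=1 → [-2, -3, 9, 3, 17, 10, 12, 14, 2]
v[mid]=-3<-2: swap v[0],v[1]; lo=1,mid=2 → [-3, -2, 9, 3, 17, 10, 12, 14, 2]
end: lo=1, hi=1; v = [-3, -2, 9, 3, 17, 10, 12, 14, 2]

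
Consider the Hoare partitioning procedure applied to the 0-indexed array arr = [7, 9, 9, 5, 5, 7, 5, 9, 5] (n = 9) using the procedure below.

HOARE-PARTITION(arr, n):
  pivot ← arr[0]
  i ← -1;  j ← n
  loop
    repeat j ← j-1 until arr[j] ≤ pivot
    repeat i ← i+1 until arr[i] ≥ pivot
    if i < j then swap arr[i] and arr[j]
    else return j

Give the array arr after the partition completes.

pivot = arr[0] = 7; i = -1, j = 9
j→8 (arr[8]=5≤7), i→0 (arr[0]=7≥7); i<j, swap → [5, 9, 9, 5, 5, 7, 5, 9, 7]
j→6 (arr[6]=5≤7), i→1 (arr[1]=9≥7); i<j, swap → [5, 5, 9, 5, 5, 7, 9, 9, 7]
j→5 (arr[5]=7≤7), i→2 (arr[2]=9≥7); i<j, swap → [5, 5, 7, 5, 5, 9, 9, 9, 7]
j→4, i→5; i≥j, return j=4. arr = [5, 5, 7, 5, 5, 9, 9, 9, 7]

[5, 5, 7, 5, 5, 9, 9, 9, 7]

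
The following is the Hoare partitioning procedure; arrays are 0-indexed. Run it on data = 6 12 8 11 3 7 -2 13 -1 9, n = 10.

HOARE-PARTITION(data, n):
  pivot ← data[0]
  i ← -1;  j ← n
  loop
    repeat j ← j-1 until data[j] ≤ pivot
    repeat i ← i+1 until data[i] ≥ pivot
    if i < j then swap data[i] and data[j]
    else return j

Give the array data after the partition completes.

-1 -2 3 11 8 7 12 13 6 9

pivot = data[0] = 6; i = -1, j = 10
j→8 (data[8]=-1≤6), i→0 (data[0]=6≥6); i<j, swap → -1 12 8 11 3 7 -2 13 6 9
j→6 (data[6]=-2≤6), i→1 (data[1]=12≥6); i<j, swap → -1 -2 8 11 3 7 12 13 6 9
j→4 (data[4]=3≤6), i→2 (data[2]=8≥6); i<j, swap → -1 -2 3 11 8 7 12 13 6 9
j→2, i→3; i≥j, return j=2. data = -1 -2 3 11 8 7 12 13 6 9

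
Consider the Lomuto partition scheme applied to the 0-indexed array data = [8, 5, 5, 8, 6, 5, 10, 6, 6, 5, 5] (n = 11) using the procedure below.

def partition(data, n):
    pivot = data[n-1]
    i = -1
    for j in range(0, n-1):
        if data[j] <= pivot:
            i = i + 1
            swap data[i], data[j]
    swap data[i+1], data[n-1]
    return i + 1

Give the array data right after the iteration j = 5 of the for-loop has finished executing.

[5, 5, 5, 8, 6, 8, 10, 6, 6, 5, 5]

pivot=5, i=-1
j=0: 8>5, skip
j=1: 5≤5, i=0, swap(0,1) ⇒ [5, 8, 5, 8, 6, 5, 10, 6, 6, 5, 5]
j=2: 5≤5, i=1, swap(1,2) ⇒ [5, 5, 8, 8, 6, 5, 10, 6, 6, 5, 5]
j=3: 8>5, skip
j=4: 6>5, skip
j=5: 5≤5, i=2, swap(2,5) ⇒ [5, 5, 5, 8, 6, 8, 10, 6, 6, 5, 5]
(after j=5) data = [5, 5, 5, 8, 6, 8, 10, 6, 6, 5, 5]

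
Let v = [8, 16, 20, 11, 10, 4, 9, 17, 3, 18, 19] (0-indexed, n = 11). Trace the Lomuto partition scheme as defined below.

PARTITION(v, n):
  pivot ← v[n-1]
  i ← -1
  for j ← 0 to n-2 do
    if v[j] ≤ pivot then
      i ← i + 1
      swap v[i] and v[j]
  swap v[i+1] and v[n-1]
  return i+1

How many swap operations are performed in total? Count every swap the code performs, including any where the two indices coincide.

10

pivot = v[10] = 19; i = -1
j=0: v[0]=8 ≤ 19 → i=0, swap v[0],v[0] (no change) → [8, 16, 20, 11, 10, 4, 9, 17, 3, 18, 19]
j=1: v[1]=16 ≤ 19 → i=1, swap v[1],v[1] (no change) → [8, 16, 20, 11, 10, 4, 9, 17, 3, 18, 19]
j=2: v[2]=20 > 19 → no swap
j=3: v[3]=11 ≤ 19 → i=2, swap v[2],v[3] → [8, 16, 11, 20, 10, 4, 9, 17, 3, 18, 19]
j=4: v[4]=10 ≤ 19 → i=3, swap v[3],v[4] → [8, 16, 11, 10, 20, 4, 9, 17, 3, 18, 19]
j=5: v[5]=4 ≤ 19 → i=4, swap v[4],v[5] → [8, 16, 11, 10, 4, 20, 9, 17, 3, 18, 19]
j=6: v[6]=9 ≤ 19 → i=5, swap v[5],v[6] → [8, 16, 11, 10, 4, 9, 20, 17, 3, 18, 19]
j=7: v[7]=17 ≤ 19 → i=6, swap v[6],v[7] → [8, 16, 11, 10, 4, 9, 17, 20, 3, 18, 19]
j=8: v[8]=3 ≤ 19 → i=7, swap v[7],v[8] → [8, 16, 11, 10, 4, 9, 17, 3, 20, 18, 19]
j=9: v[9]=18 ≤ 19 → i=8, swap v[8],v[9] → [8, 16, 11, 10, 4, 9, 17, 3, 18, 20, 19]
final swap v[9],v[10] → [8, 16, 11, 10, 4, 9, 17, 3, 18, 19, 20]; return 9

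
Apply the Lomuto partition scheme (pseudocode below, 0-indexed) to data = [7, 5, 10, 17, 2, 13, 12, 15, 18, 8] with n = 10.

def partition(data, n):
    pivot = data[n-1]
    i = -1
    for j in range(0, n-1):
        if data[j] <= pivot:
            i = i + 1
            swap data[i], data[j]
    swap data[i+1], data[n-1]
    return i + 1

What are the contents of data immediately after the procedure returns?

pivot = data[9] = 8; i = -1
j=0: data[0]=7 ≤ 8 → i=0, swap data[0],data[0] (no change) → [7, 5, 10, 17, 2, 13, 12, 15, 18, 8]
j=1: data[1]=5 ≤ 8 → i=1, swap data[1],data[1] (no change) → [7, 5, 10, 17, 2, 13, 12, 15, 18, 8]
j=2: data[2]=10 > 8 → no swap
j=3: data[3]=17 > 8 → no swap
j=4: data[4]=2 ≤ 8 → i=2, swap data[2],data[4] → [7, 5, 2, 17, 10, 13, 12, 15, 18, 8]
j=5: data[5]=13 > 8 → no swap
j=6: data[6]=12 > 8 → no swap
j=7: data[7]=15 > 8 → no swap
j=8: data[8]=18 > 8 → no swap
final swap data[3],data[9] → [7, 5, 2, 8, 10, 13, 12, 15, 18, 17]; return 3

[7, 5, 2, 8, 10, 13, 12, 15, 18, 17]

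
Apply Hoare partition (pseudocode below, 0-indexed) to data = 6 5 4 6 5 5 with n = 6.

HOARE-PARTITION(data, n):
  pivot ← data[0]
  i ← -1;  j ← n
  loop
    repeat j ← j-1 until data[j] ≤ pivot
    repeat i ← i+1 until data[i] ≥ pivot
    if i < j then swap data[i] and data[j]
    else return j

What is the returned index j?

pivot=6
j stops at 5 (5), i stops at 0 (6); swap ⇒ 5 5 4 6 5 6
j stops at 4 (5), i stops at 3 (6); swap ⇒ 5 5 4 5 6 6
j stops at 3, i stops at 4; i≥j ⇒ return 3. data=5 5 4 5 6 6

3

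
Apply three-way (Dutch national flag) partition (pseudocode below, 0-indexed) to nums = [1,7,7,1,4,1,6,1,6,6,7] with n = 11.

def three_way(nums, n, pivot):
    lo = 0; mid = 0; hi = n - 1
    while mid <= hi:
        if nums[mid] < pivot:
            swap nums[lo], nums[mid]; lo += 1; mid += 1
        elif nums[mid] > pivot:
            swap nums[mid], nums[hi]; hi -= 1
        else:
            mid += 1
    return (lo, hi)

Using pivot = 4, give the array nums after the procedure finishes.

[1,1,1,1,4,6,7,6,6,7,7]

lo=0 mid=0 hi=10
1<4: swap(0,0), lo=1 mid=1 ⇒ [1,7,7,1,4,1,6,1,6,6,7]
7>4: swap(1,10), hi=9 ⇒ [1,7,7,1,4,1,6,1,6,6,7]
7>4: swap(1,9), hi=8 ⇒ [1,6,7,1,4,1,6,1,6,7,7]
6>4: swap(1,8), hi=7 ⇒ [1,6,7,1,4,1,6,1,6,7,7]
6>4: swap(1,7), hi=6 ⇒ [1,1,7,1,4,1,6,6,6,7,7]
1<4: swap(1,1), lo=2 mid=2 ⇒ [1,1,7,1,4,1,6,6,6,7,7]
7>4: swap(2,6), hi=5 ⇒ [1,1,6,1,4,1,7,6,6,7,7]
6>4: swap(2,5), hi=4 ⇒ [1,1,1,1,4,6,7,6,6,7,7]
1<4: swap(2,2), lo=3 mid=3 ⇒ [1,1,1,1,4,6,7,6,6,7,7]
1<4: swap(3,3), lo=4 mid=4 ⇒ [1,1,1,1,4,6,7,6,6,7,7]
4=4: mid=5
done. lo=4 hi=4; nums=[1,1,1,1,4,6,7,6,6,7,7]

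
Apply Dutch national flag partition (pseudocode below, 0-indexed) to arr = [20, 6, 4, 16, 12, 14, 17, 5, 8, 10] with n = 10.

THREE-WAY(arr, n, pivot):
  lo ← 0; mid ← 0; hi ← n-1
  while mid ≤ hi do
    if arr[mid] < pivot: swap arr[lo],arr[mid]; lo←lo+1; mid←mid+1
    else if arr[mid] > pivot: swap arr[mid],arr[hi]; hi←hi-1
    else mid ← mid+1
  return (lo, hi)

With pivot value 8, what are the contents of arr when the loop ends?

[6, 4, 5, 8, 14, 17, 12, 16, 10, 20]

lo=0 mid=0 hi=9
20>8: swap(0,9), hi=8 ⇒ [10, 6, 4, 16, 12, 14, 17, 5, 8, 20]
10>8: swap(0,8), hi=7 ⇒ [8, 6, 4, 16, 12, 14, 17, 5, 10, 20]
8=8: mid=1
6<8: swap(0,1), lo=1 mid=2 ⇒ [6, 8, 4, 16, 12, 14, 17, 5, 10, 20]
4<8: swap(1,2), lo=2 mid=3 ⇒ [6, 4, 8, 16, 12, 14, 17, 5, 10, 20]
16>8: swap(3,7), hi=6 ⇒ [6, 4, 8, 5, 12, 14, 17, 16, 10, 20]
5<8: swap(2,3), lo=3 mid=4 ⇒ [6, 4, 5, 8, 12, 14, 17, 16, 10, 20]
12>8: swap(4,6), hi=5 ⇒ [6, 4, 5, 8, 17, 14, 12, 16, 10, 20]
17>8: swap(4,5), hi=4 ⇒ [6, 4, 5, 8, 14, 17, 12, 16, 10, 20]
14>8: swap(4,4), hi=3 ⇒ [6, 4, 5, 8, 14, 17, 12, 16, 10, 20]
done. lo=3 hi=3; arr=[6, 4, 5, 8, 14, 17, 12, 16, 10, 20]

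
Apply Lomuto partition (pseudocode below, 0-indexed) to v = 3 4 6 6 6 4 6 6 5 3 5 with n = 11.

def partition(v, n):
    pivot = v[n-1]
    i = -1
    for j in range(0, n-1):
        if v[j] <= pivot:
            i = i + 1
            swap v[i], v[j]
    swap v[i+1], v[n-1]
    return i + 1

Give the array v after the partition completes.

pivot = v[10] = 5; i = -1
j=0: v[0]=3 ≤ 5 → i=0, swap v[0],v[0] (no change) → 3 4 6 6 6 4 6 6 5 3 5
j=1: v[1]=4 ≤ 5 → i=1, swap v[1],v[1] (no change) → 3 4 6 6 6 4 6 6 5 3 5
j=2: v[2]=6 > 5 → no swap
j=3: v[3]=6 > 5 → no swap
j=4: v[4]=6 > 5 → no swap
j=5: v[5]=4 ≤ 5 → i=2, swap v[2],v[5] → 3 4 4 6 6 6 6 6 5 3 5
j=6: v[6]=6 > 5 → no swap
j=7: v[7]=6 > 5 → no swap
j=8: v[8]=5 ≤ 5 → i=3, swap v[3],v[8] → 3 4 4 5 6 6 6 6 6 3 5
j=9: v[9]=3 ≤ 5 → i=4, swap v[4],v[9] → 3 4 4 5 3 6 6 6 6 6 5
final swap v[5],v[10] → 3 4 4 5 3 5 6 6 6 6 6; return 5

3 4 4 5 3 5 6 6 6 6 6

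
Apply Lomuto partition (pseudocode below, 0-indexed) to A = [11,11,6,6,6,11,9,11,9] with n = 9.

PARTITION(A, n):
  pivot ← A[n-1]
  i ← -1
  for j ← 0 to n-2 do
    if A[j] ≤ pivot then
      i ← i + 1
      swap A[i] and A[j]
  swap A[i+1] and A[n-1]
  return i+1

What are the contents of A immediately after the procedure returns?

pivot=9, i=-1
j=0: 11>9, skip
j=1: 11>9, skip
j=2: 6≤9, i=0, swap(0,2) ⇒ [6,11,11,6,6,11,9,11,9]
j=3: 6≤9, i=1, swap(1,3) ⇒ [6,6,11,11,6,11,9,11,9]
j=4: 6≤9, i=2, swap(2,4) ⇒ [6,6,6,11,11,11,9,11,9]
j=5: 11>9, skip
j=6: 9≤9, i=3, swap(3,6) ⇒ [6,6,6,9,11,11,11,11,9]
j=7: 11>9, skip
swap(4,8) ⇒ [6,6,6,9,9,11,11,11,11]; return 4

[6,6,6,9,9,11,11,11,11]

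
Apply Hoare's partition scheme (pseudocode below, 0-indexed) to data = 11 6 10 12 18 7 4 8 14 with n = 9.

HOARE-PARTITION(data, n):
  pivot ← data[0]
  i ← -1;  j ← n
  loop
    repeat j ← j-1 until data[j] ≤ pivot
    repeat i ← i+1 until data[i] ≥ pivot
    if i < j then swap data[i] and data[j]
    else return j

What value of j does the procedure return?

4

pivot = data[0] = 11; i = -1, j = 9
j→7 (data[7]=8≤11), i→0 (data[0]=11≥11); i<j, swap → 8 6 10 12 18 7 4 11 14
j→6 (data[6]=4≤11), i→3 (data[3]=12≥11); i<j, swap → 8 6 10 4 18 7 12 11 14
j→5 (data[5]=7≤11), i→4 (data[4]=18≥11); i<j, swap → 8 6 10 4 7 18 12 11 14
j→4, i→5; i≥j, return j=4. data = 8 6 10 4 7 18 12 11 14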